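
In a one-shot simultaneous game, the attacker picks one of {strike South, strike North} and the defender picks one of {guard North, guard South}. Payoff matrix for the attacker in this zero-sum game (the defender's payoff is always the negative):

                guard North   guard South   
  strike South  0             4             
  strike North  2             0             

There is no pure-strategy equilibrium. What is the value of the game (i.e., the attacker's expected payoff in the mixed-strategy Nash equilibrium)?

v = 4/3

The defender's mix must leave the attacker indifferent between strike South and strike North.
  the attacker's payoff to strike South: q·0 + (1−q)·4 = -4q + 4
  the attacker's payoff to strike North: q·2 + (1−q)·0 = 2q
  -4q + 4 = 2q  ⇒  -6q = -4  ⇒  q = 2/3.
The value is the attacker's expected payoff against this mix (using strike South): (2/3)·0 + (1/3)·4 = 4/3.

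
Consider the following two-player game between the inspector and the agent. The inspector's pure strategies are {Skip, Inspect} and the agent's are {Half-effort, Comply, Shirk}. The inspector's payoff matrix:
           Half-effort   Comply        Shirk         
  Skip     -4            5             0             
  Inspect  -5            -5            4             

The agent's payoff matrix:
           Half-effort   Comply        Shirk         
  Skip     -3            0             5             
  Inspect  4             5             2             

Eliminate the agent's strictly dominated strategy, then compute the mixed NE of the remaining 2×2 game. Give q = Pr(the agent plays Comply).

q = 2/7

The agent's strategy Half-effort is strictly dominated by Comply: 0 > -3 and 5 > 4. Eliminate Half-effort.
For the inspector to be willing to mix, the inspector must be indifferent between Skip and Inspect, which pins down the agent's mix.
  the inspector's payoff from Skip: q·5 + (1−q)·0 = 5q
  the inspector's payoff from Inspect: q·(-5) + (1−q)·4 = -9q + 4
  5q = -9q + 4  ⇒  14q = 4  ⇒  q = 2/7.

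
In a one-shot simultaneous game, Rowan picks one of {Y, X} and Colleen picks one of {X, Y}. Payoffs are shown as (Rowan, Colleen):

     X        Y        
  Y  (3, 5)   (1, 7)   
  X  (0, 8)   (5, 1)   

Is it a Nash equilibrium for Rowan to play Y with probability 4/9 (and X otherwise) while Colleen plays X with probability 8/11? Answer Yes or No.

Given Rowan's mix p = 4/9, Colleen's payoff from X is 20/3 but from Y is 11/3. Colleen strictly prefers X, so Colleen would not mix.
So the proposed profile is not a Nash equilibrium.

No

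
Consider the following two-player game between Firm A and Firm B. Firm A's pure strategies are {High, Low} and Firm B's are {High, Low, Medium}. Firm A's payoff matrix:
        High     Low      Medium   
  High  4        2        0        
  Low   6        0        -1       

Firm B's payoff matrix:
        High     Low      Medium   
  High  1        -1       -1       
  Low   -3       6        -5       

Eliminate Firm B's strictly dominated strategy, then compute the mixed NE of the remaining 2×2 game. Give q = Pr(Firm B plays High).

Firm B's strategy Medium is strictly dominated by High: 1 > -1 and -3 > -5. Eliminate Medium.
Firm B's mix must leave Firm A indifferent between High and Low.
  Firm A's expected payoff from High: q·4 + (1−q)·2 = 2q + 2
  Firm A's expected payoff from Low: q·6 + (1−q)·0 = 6q
  2q + 2 = 6q  ⇒  -4q = -2  ⇒  q = 1/2.

q = 1/2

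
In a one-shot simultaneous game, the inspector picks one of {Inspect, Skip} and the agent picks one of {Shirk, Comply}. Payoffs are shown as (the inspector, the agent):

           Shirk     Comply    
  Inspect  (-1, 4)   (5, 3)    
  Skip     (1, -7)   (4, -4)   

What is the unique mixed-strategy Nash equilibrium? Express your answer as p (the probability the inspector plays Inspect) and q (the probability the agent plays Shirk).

In a mixed equilibrium the agent is indifferent between Shirk and Comply; this condition fixes p.
  the agent's payoff to Shirk: p·4 + (1−p)·(-7) = 11p - 7
  the agent's payoff to Comply: p·3 + (1−p)·(-4) = 7p - 4
  11p - 7 = 7p - 4  ⇒  4p = 3  ⇒  p = 3/4.
Set the inspector's expected payoff from Inspect equal to that from Skip:
  the inspector's payoff to Inspect: q·(-1) + (1−q)·5 = -6q + 5
  the inspector's payoff to Skip: q·1 + (1−q)·4 = -3q + 4
  -6q + 5 = -3q + 4  ⇒  -3q = -1  ⇒  q = 1/3.

p = 3/4, q = 1/3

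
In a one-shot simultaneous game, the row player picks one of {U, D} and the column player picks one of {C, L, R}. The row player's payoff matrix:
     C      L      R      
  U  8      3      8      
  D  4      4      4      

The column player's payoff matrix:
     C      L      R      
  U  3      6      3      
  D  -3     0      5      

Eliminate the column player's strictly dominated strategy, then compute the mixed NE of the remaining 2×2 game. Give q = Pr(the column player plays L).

The column player's strategy C is strictly dominated by L: 6 > 3 and 0 > -3. Eliminate C.
In a mixed equilibrium the row player is indifferent between U and D; this condition fixes q.
  the row player's payoff from U: q·3 + (1−q)·8 = -5q + 8
  the row player's payoff from D: q·4 + (1−q)·4 = 4
  -5q + 8 = 4  ⇒  -5q = -4  ⇒  q = 4/5.

q = 4/5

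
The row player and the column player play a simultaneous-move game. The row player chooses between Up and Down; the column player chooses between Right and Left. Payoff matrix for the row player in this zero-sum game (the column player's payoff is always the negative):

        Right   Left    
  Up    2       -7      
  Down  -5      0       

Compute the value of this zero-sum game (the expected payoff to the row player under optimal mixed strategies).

For the row player to be willing to mix, the row player must be indifferent between Up and Down, which pins down the column player's mix.
  the row player's expected payoff from Up: q·2 + (1−q)·(-7) = 9q - 7
  the row player's expected payoff from Down: q·(-5) + (1−q)·0 = -5q
  9q - 7 = -5q  ⇒  14q = 7  ⇒  q = 1/2.
The value is the row player's expected payoff against this mix (using Up): (1/2)·2 + (1/2)·(-7) = -5/2.

v = -5/2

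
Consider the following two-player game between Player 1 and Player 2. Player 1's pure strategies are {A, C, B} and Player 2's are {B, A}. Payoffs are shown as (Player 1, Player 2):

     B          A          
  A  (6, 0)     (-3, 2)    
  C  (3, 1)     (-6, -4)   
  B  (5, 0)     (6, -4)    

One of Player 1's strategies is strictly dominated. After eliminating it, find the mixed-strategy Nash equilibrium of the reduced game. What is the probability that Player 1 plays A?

Player 1's strategy C is strictly dominated by A: 6 > 3 and -3 > -6. Eliminate C.
In a mixed equilibrium Player 2 is indifferent between B and A; this condition fixes p.
  Player 2's payoff from B: p·0 + (1−p)·0 = 0
  Player 2's payoff from A: p·2 + (1−p)·(-4) = 6p - 4
  0 = 6p - 4  ⇒  -6p = -4  ⇒  p = 2/3.

p = 2/3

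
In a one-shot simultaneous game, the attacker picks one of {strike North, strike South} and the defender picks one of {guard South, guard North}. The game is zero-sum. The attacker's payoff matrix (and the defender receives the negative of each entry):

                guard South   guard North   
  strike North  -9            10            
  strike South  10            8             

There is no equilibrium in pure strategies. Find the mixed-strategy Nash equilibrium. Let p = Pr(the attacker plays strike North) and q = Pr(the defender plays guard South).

p = 2/21, q = 2/21

For the defender to be willing to mix, the defender must be indifferent between guard South and guard North, which pins down the attacker's mix.
  the defender's expected payoff from guard South: p·9 + (1−p)·(-10) = 19p - 10
  the defender's expected payoff from guard North: p·(-10) + (1−p)·(-8) = -2p - 8
  19p - 10 = -2p - 8  ⇒  21p = 2  ⇒  p = 2/21.
For the attacker to be willing to mix, the attacker must be indifferent between strike North and strike South, which pins down the defender's mix.
  the attacker's expected payoff from strike North: q·(-9) + (1−q)·10 = -19q + 10
  the attacker's expected payoff from strike South: q·10 + (1−q)·8 = 2q + 8
  -19q + 10 = 2q + 8  ⇒  -21q = -2  ⇒  q = 2/21.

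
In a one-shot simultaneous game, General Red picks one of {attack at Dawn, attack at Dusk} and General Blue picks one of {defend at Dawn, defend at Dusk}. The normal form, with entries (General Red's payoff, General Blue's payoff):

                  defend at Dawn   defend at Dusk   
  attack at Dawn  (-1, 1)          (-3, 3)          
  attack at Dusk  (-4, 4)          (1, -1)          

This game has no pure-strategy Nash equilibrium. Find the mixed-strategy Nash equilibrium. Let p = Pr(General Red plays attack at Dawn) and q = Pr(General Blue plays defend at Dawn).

p = 5/7, q = 4/7

Set General Blue's expected payoff from defend at Dawn equal to that from defend at Dusk:
  General Blue's payoff from defend at Dawn: p·1 + (1−p)·4 = -3p + 4
  General Blue's payoff from defend at Dusk: p·3 + (1−p)·(-1) = 4p - 1
  -3p + 4 = 4p - 1  ⇒  -7p = -5  ⇒  p = 5/7.
Set General Red's expected payoff from attack at Dawn equal to that from attack at Dusk:
  General Red's payoff from attack at Dawn: q·(-1) + (1−q)·(-3) = 2q - 3
  General Red's payoff from attack at Dusk: q·(-4) + (1−q)·1 = -5q + 1
  2q - 3 = -5q + 1  ⇒  7q = 4  ⇒  q = 4/7.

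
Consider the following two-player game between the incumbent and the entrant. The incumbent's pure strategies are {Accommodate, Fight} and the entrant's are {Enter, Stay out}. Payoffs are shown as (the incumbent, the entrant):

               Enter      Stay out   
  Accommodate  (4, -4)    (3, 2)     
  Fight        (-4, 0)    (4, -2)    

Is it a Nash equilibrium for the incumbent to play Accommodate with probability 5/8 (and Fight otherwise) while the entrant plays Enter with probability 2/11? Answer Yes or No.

No

Given the incumbent's mix p = 5/8, the entrant's payoff from Enter is -5/2 but from Stay out is 1/2. The entrant strictly prefers Stay out, so the entrant would not mix.
So the proposed profile is not a Nash equilibrium.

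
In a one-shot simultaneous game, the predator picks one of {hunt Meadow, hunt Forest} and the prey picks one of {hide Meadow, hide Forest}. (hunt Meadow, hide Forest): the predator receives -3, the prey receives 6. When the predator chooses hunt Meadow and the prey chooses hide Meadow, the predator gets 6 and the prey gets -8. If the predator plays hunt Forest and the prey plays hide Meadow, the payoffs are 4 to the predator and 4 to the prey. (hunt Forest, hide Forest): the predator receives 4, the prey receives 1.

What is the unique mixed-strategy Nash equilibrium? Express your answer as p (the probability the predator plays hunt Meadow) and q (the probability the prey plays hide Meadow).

The predator's mix must leave the prey indifferent between hide Meadow and hide Forest.
  the prey's payoff from hide Meadow: p·(-8) + (1−p)·4 = -12p + 4
  the prey's payoff from hide Forest: p·6 + (1−p)·1 = 5p + 1
  -12p + 4 = 5p + 1  ⇒  -17p = -3  ⇒  p = 3/17.
The predator's indifference between hunt Meadow and hunt Forest determines the prey's mixing probability q:
  the predator's payoff from hunt Meadow: q·6 + (1−q)·(-3) = 9q - 3
  the predator's payoff from hunt Forest: q·4 + (1−q)·4 = 4
  9q - 3 = 4  ⇒  9q = 7  ⇒  q = 7/9.

p = 3/17, q = 7/9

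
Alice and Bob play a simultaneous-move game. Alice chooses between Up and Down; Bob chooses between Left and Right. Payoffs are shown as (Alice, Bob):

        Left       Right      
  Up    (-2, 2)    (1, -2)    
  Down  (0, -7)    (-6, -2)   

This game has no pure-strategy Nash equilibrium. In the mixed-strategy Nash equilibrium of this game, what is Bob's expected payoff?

In a mixed equilibrium Bob is indifferent between Left and Right; this condition fixes p.
  Bob's payoff to Left: p·2 + (1−p)·(-7) = 9p - 7
  Bob's payoff to Right: p·(-2) + (1−p)·(-2) = -2
  9p - 7 = -2  ⇒  9p = 5  ⇒  p = 5/9.
At equilibrium Bob is indifferent across columns, so Bob's payoff equals the payoff from Left: (5/9)·2 + (4/9)·(-7) = -2.

-2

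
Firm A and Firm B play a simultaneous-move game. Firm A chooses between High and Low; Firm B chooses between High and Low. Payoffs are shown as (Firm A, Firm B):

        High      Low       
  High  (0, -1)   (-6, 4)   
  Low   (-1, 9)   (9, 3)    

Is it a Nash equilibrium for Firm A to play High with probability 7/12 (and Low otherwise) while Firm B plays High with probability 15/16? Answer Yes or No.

No

Given Firm A's mix p = 7/12, Firm B's payoff from High is 19/6 but from Low is 43/12. Firm B strictly prefers Low, so Firm B would not mix.
So the proposed profile is not a Nash equilibrium.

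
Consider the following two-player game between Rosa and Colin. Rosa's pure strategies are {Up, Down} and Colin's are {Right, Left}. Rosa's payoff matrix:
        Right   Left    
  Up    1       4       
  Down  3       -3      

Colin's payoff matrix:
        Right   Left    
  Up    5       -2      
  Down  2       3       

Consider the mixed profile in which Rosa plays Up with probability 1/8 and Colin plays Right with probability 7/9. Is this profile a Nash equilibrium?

Yes

Check Colin's indifference given Rosa's mix p = 1/8:
  payoff from Right = 19/8; payoff from Left = 19/8 — equal.
Check Rosa's indifference given Colin's mix q = 7/9:
  payoff from Up = 5/3; payoff from Down = 5/3 — equal.
Both players are indifferent, so neither can profitably deviate.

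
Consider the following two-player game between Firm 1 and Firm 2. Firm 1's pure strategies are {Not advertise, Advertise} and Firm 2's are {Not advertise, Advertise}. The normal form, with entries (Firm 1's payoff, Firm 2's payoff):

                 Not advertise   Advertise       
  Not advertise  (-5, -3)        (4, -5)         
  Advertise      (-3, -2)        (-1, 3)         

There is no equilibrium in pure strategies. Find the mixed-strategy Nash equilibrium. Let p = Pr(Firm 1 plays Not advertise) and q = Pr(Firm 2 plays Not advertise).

Set Firm 2's expected payoff from Not advertise equal to that from Advertise:
  Firm 2's expected payoff from Not advertise: p·(-3) + (1−p)·(-2) = -p - 2
  Firm 2's expected payoff from Advertise: p·(-5) + (1−p)·3 = -8p + 3
  -p - 2 = -8p + 3  ⇒  7p = 5  ⇒  p = 5/7.
Firm 1's indifference between Not advertise and Advertise determines Firm 2's mixing probability q:
  Firm 1's expected payoff from Not advertise: q·(-5) + (1−q)·4 = -9q + 4
  Firm 1's expected payoff from Advertise: q·(-3) + (1−q)·(-1) = -2q - 1
  -9q + 4 = -2q - 1  ⇒  -7q = -5  ⇒  q = 5/7.

p = 5/7, q = 5/7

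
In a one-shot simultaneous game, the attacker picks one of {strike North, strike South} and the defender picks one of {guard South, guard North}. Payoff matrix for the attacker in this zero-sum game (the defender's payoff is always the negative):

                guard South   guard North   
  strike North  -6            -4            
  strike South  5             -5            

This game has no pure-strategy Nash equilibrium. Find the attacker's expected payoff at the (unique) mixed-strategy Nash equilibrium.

-25/6

In a mixed equilibrium the attacker is indifferent between strike North and strike South; this condition fixes q.
  the attacker's payoff from strike North: q·(-6) + (1−q)·(-4) = -2q - 4
  the attacker's payoff from strike South: q·5 + (1−q)·(-5) = 10q - 5
  -2q - 4 = 10q - 5  ⇒  -12q = -1  ⇒  q = 1/12.
At equilibrium the attacker is indifferent across rows, so the attacker's payoff equals the payoff from strike North: (1/12)·(-6) + (11/12)·(-4) = -25/6.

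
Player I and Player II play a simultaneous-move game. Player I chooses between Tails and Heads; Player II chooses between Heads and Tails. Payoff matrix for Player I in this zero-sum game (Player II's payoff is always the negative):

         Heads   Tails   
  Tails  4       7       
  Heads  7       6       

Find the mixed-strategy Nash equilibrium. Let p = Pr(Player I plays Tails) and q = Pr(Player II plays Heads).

p = 1/4, q = 1/4

For Player II to be willing to mix, Player II must be indifferent between Heads and Tails, which pins down Player I's mix.
  Player II's expected payoff from Heads: p·(-4) + (1−p)·(-7) = 3p - 7
  Player II's expected payoff from Tails: p·(-7) + (1−p)·(-6) = -p - 6
  3p - 7 = -p - 6  ⇒  4p = 1  ⇒  p = 1/4.
Player II's mix must leave Player I indifferent between Tails and Heads.
  Player I's expected payoff from Tails: q·4 + (1−q)·7 = -3q + 7
  Player I's expected payoff from Heads: q·7 + (1−q)·6 = q + 6
  -3q + 7 = q + 6  ⇒  -4q = -1  ⇒  q = 1/4.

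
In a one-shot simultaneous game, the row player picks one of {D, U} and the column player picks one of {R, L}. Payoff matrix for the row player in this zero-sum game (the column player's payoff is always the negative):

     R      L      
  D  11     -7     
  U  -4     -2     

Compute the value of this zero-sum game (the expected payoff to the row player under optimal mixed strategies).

The column player's mix must leave the row player indifferent between D and U.
  the row player's payoff to D: q·11 + (1−q)·(-7) = 18q - 7
  the row player's payoff to U: q·(-4) + (1−q)·(-2) = -2q - 2
  18q - 7 = -2q - 2  ⇒  20q = 5  ⇒  q = 1/4.
The value is the row player's expected payoff against this mix (using D): (1/4)·11 + (3/4)·(-7) = -5/2.

v = -5/2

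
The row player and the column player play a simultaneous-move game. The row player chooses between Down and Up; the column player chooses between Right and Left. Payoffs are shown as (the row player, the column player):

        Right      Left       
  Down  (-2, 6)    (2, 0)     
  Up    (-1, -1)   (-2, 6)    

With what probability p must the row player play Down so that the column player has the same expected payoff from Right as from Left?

In a mixed equilibrium the column player is indifferent between Right and Left; this condition fixes p.
  the column player's payoff to Right: p·6 + (1−p)·(-1) = 7p - 1
  the column player's payoff to Left: p·0 + (1−p)·6 = -6p + 6
  7p - 1 = -6p + 6  ⇒  13p = 7  ⇒  p = 7/13.

p = 7/13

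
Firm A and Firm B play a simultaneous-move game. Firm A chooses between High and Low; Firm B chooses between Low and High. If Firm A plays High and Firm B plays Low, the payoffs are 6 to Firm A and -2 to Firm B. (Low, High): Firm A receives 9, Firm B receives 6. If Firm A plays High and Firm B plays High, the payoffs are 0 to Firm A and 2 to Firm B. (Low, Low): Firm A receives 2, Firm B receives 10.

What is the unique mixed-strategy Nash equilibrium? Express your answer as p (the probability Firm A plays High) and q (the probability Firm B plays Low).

p = 1/2, q = 9/13

Set Firm B's expected payoff from Low equal to that from High:
  Firm B's expected payoff from Low: p·(-2) + (1−p)·10 = -12p + 10
  Firm B's expected payoff from High: p·2 + (1−p)·6 = -4p + 6
  -12p + 10 = -4p + 6  ⇒  -8p = -4  ⇒  p = 1/2.
Firm A's indifference between High and Low determines Firm B's mixing probability q:
  Firm A's payoff to High: q·6 + (1−q)·0 = 6q
  Firm A's payoff to Low: q·2 + (1−q)·9 = -7q + 9
  6q = -7q + 9  ⇒  13q = 9  ⇒  q = 9/13.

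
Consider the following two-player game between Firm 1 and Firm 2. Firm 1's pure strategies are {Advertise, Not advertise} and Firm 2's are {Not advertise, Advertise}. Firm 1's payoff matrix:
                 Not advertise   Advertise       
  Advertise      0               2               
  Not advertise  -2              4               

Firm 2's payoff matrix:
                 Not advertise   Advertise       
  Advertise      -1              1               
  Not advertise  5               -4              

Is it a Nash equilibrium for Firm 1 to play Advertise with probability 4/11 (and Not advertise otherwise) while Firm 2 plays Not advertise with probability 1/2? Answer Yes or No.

Given Firm 1's mix p = 4/11, Firm 2's payoff from Not advertise is 31/11 but from Advertise is -24/11. Firm 2 strictly prefers Not advertise, so Firm 2 would not mix.
So the proposed profile is not a Nash equilibrium.

No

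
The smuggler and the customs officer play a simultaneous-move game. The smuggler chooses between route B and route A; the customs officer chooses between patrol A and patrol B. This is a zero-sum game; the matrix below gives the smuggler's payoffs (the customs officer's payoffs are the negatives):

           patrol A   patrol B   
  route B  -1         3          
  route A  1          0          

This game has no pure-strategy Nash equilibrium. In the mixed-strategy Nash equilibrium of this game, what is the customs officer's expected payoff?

-3/5

In a mixed equilibrium the customs officer is indifferent between patrol A and patrol B; this condition fixes p.
  the customs officer's payoff from patrol A: p·1 + (1−p)·(-1) = 2p - 1
  the customs officer's payoff from patrol B: p·(-3) + (1−p)·0 = -3p
  2p - 1 = -3p  ⇒  5p = 1  ⇒  p = 1/5.
At equilibrium the customs officer is indifferent across columns, so the customs officer's payoff equals the payoff from patrol A: (1/5)·1 + (4/5)·(-1) = -3/5.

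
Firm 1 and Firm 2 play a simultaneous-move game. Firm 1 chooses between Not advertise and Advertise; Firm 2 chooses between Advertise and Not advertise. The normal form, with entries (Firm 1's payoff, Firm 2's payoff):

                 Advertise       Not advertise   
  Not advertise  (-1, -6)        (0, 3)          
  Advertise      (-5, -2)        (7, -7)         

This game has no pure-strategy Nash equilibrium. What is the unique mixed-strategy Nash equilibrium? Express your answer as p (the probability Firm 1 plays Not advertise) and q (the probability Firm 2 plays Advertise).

p = 5/14, q = 7/11

For Firm 2 to be willing to mix, Firm 2 must be indifferent between Advertise and Not advertise, which pins down Firm 1's mix.
  Firm 2's payoff from Advertise: p·(-6) + (1−p)·(-2) = -4p - 2
  Firm 2's payoff from Not advertise: p·3 + (1−p)·(-7) = 10p - 7
  -4p - 2 = 10p - 7  ⇒  -14p = -5  ⇒  p = 5/14.
Firm 1's indifference between Not advertise and Advertise determines Firm 2's mixing probability q:
  Firm 1's payoff to Not advertise: q·(-1) + (1−q)·0 = -q
  Firm 1's payoff to Advertise: q·(-5) + (1−q)·7 = -12q + 7
  -q = -12q + 7  ⇒  11q = 7  ⇒  q = 7/11.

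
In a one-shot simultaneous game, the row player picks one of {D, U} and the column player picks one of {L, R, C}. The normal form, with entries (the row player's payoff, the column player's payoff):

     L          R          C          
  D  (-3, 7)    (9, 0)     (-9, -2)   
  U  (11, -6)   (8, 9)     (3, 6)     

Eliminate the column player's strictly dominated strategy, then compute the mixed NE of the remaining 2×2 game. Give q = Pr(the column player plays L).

q = 1/15

The column player's strategy C is strictly dominated by R: 0 > -2 and 9 > 6. Eliminate C.
The row player's indifference between D and U determines the column player's mixing probability q:
  the row player's payoff to D: q·(-3) + (1−q)·9 = -12q + 9
  the row player's payoff to U: q·11 + (1−q)·8 = 3q + 8
  -12q + 9 = 3q + 8  ⇒  -15q = -1  ⇒  q = 1/15.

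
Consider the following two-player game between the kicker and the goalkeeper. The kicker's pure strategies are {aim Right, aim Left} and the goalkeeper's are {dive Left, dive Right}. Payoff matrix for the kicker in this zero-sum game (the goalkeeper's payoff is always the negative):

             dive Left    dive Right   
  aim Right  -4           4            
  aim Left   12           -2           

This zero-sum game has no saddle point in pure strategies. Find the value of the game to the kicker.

v = 20/11

Set the kicker's expected payoff from aim Right equal to that from aim Left:
  the kicker's expected payoff from aim Right: q·(-4) + (1−q)·4 = -8q + 4
  the kicker's expected payoff from aim Left: q·12 + (1−q)·(-2) = 14q - 2
  -8q + 4 = 14q - 2  ⇒  -22q = -6  ⇒  q = 3/11.
The value is the kicker's expected payoff against this mix (using aim Right): (3/11)·(-4) + (8/11)·4 = 20/11.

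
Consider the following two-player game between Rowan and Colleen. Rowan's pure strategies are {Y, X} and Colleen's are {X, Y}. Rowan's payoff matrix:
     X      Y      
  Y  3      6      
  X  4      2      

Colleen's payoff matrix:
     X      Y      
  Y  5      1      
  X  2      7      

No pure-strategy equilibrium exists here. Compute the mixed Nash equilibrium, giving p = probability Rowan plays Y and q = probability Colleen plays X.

p = 5/9, q = 4/5

Rowan's mix must leave Colleen indifferent between X and Y.
  Colleen's payoff from X: p·5 + (1−p)·2 = 3p + 2
  Colleen's payoff from Y: p·1 + (1−p)·7 = -6p + 7
  3p + 2 = -6p + 7  ⇒  9p = 5  ⇒  p = 5/9.
Rowan's indifference between Y and X determines Colleen's mixing probability q:
  Rowan's payoff from Y: q·3 + (1−q)·6 = -3q + 6
  Rowan's payoff from X: q·4 + (1−q)·2 = 2q + 2
  -3q + 6 = 2q + 2  ⇒  -5q = -4  ⇒  q = 4/5.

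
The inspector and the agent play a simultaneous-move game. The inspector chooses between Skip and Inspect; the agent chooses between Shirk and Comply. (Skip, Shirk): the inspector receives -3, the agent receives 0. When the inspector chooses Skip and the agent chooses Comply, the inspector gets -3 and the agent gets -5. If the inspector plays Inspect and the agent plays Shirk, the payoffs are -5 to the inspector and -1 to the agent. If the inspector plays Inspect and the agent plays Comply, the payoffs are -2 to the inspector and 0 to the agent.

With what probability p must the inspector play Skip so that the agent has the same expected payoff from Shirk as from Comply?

The inspector's mix must leave the agent indifferent between Shirk and Comply.
  the agent's expected payoff from Shirk: p·0 + (1−p)·(-1) = p - 1
  the agent's expected payoff from Comply: p·(-5) + (1−p)·0 = -5p
  p - 1 = -5p  ⇒  6p = 1  ⇒  p = 1/6.

p = 1/6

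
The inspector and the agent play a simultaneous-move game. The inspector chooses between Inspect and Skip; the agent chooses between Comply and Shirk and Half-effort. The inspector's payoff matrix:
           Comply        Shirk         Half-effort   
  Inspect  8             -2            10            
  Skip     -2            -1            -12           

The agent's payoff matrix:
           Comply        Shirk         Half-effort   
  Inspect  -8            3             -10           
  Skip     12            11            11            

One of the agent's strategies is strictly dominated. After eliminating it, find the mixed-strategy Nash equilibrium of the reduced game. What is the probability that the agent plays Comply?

q = 1/11

The agent's strategy Half-effort is strictly dominated by Comply: -8 > -10 and 12 > 11. Eliminate Half-effort.
Set the inspector's expected payoff from Inspect equal to that from Skip:
  the inspector's expected payoff from Inspect: q·8 + (1−q)·(-2) = 10q - 2
  the inspector's expected payoff from Skip: q·(-2) + (1−q)·(-1) = -q - 1
  10q - 2 = -q - 1  ⇒  11q = 1  ⇒  q = 1/11.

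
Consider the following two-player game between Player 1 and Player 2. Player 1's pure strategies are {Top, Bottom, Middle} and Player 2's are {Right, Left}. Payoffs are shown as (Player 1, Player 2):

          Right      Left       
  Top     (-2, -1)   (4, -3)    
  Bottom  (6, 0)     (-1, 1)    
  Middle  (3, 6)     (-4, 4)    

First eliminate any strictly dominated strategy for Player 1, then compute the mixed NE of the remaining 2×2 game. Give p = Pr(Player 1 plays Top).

p = 1/3

Player 1's strategy Middle is strictly dominated by Bottom: 6 > 3 and -1 > -4. Eliminate Middle.
Player 2's indifference between Right and Left determines Player 1's mixing probability p:
  Player 2's expected payoff from Right: p·(-1) + (1−p)·0 = -p
  Player 2's expected payoff from Left: p·(-3) + (1−p)·1 = -4p + 1
  -p = -4p + 1  ⇒  3p = 1  ⇒  p = 1/3.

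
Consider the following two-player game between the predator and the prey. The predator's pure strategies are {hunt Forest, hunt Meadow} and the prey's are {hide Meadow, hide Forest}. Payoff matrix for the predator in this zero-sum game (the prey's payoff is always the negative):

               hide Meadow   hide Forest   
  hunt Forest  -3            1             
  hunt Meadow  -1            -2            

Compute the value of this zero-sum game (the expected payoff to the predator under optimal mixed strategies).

For the predator to be willing to mix, the predator must be indifferent between hunt Forest and hunt Meadow, which pins down the prey's mix.
  the predator's payoff from hunt Forest: q·(-3) + (1−q)·1 = -4q + 1
  the predator's payoff from hunt Meadow: q·(-1) + (1−q)·(-2) = q - 2
  -4q + 1 = q - 2  ⇒  -5q = -3  ⇒  q = 3/5.
The value is the predator's expected payoff against this mix (using hunt Forest): (3/5)·(-3) + (2/5)·1 = -7/5.

v = -7/5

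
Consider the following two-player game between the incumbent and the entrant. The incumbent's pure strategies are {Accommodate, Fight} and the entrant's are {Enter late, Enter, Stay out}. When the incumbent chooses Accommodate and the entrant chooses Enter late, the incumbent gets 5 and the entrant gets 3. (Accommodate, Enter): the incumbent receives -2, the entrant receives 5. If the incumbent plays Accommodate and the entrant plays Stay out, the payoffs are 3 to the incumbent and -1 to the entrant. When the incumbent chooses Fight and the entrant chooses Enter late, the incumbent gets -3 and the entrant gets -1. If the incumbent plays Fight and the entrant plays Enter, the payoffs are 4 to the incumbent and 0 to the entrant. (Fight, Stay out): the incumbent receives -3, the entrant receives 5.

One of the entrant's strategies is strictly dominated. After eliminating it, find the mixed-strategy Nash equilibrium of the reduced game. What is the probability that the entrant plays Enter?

q = 1/2

The entrant's strategy Enter late is strictly dominated by Enter: 5 > 3 and 0 > -1. Eliminate Enter late.
Set the incumbent's expected payoff from Accommodate equal to that from Fight:
  the incumbent's payoff from Accommodate: q·(-2) + (1−q)·3 = -5q + 3
  the incumbent's payoff from Fight: q·4 + (1−q)·(-3) = 7q - 3
  -5q + 3 = 7q - 3  ⇒  -12q = -6  ⇒  q = 1/2.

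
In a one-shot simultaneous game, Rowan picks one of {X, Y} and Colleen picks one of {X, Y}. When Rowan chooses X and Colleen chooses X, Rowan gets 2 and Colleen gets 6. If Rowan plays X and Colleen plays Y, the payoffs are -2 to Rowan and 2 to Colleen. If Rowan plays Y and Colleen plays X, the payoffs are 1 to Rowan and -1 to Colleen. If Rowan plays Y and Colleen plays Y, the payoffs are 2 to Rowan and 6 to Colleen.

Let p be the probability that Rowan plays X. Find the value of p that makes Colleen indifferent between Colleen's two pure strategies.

Colleen's indifference between X and Y determines Rowan's mixing probability p:
  Colleen's payoff from X: p·6 + (1−p)·(-1) = 7p - 1
  Colleen's payoff from Y: p·2 + (1−p)·6 = -4p + 6
  7p - 1 = -4p + 6  ⇒  11p = 7  ⇒  p = 7/11.

p = 7/11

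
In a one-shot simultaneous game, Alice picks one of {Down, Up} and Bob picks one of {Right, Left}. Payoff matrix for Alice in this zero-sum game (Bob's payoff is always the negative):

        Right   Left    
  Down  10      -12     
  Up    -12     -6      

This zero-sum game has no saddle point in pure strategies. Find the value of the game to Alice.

v = -51/7

Alice's indifference between Down and Up determines Bob's mixing probability q:
  Alice's expected payoff from Down: q·10 + (1−q)·(-12) = 22q - 12
  Alice's expected payoff from Up: q·(-12) + (1−q)·(-6) = -6q - 6
  22q - 12 = -6q - 6  ⇒  28q = 6  ⇒  q = 3/14.
The value is Alice's expected payoff against this mix (using Down): (3/14)·10 + (11/14)·(-12) = -51/7.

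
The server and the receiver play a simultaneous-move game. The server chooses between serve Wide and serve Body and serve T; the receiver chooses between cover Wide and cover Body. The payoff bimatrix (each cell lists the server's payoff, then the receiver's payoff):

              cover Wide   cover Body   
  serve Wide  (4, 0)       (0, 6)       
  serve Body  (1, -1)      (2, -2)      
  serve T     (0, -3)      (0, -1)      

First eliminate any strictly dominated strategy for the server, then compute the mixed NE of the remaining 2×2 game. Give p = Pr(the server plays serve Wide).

The server's strategy serve T is strictly dominated by serve Body: 1 > 0 and 2 > 0. Eliminate serve T.
The receiver's indifference between cover Wide and cover Body determines the server's mixing probability p:
  the receiver's payoff to cover Wide: p·0 + (1−p)·(-1) = p - 1
  the receiver's payoff to cover Body: p·6 + (1−p)·(-2) = 8p - 2
  p - 1 = 8p - 2  ⇒  -7p = -1  ⇒  p = 1/7.

p = 1/7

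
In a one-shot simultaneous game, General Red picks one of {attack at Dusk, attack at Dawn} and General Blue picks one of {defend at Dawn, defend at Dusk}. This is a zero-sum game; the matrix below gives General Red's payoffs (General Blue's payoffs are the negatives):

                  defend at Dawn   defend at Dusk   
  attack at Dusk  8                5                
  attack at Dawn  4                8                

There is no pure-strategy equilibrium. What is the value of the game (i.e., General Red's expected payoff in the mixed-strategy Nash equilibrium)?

Set General Red's expected payoff from attack at Dusk equal to that from attack at Dawn:
  General Red's expected payoff from attack at Dusk: q·8 + (1−q)·5 = 3q + 5
  General Red's expected payoff from attack at Dawn: q·4 + (1−q)·8 = -4q + 8
  3q + 5 = -4q + 8  ⇒  7q = 3  ⇒  q = 3/7.
The value is General Red's expected payoff against this mix (using attack at Dusk): (3/7)·8 + (4/7)·5 = 44/7.

v = 44/7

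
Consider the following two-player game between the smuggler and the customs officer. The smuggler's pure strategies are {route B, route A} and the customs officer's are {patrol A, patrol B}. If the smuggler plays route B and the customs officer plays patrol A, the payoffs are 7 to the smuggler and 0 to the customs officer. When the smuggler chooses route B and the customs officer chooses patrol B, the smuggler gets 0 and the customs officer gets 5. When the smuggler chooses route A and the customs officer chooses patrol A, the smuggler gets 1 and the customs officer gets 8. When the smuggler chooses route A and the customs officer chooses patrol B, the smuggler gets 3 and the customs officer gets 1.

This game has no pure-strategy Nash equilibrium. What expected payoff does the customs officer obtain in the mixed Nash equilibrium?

The customs officer's indifference between patrol A and patrol B determines the smuggler's mixing probability p:
  the customs officer's payoff to patrol A: p·0 + (1−p)·8 = -8p + 8
  the customs officer's payoff to patrol B: p·5 + (1−p)·1 = 4p + 1
  -8p + 8 = 4p + 1  ⇒  -12p = -7  ⇒  p = 7/12.
At equilibrium the customs officer is indifferent across columns, so the customs officer's payoff equals the payoff from patrol A: (7/12)·0 + (5/12)·8 = 10/3.

10/3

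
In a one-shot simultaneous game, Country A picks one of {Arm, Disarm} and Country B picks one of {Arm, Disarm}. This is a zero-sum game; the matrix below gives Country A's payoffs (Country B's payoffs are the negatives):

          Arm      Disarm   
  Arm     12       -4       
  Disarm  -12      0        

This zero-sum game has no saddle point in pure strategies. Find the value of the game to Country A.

Country A's indifference between Arm and Disarm determines Country B's mixing probability q:
  Country A's payoff from Arm: q·12 + (1−q)·(-4) = 16q - 4
  Country A's payoff from Disarm: q·(-12) + (1−q)·0 = -12q
  16q - 4 = -12q  ⇒  28q = 4  ⇒  q = 1/7.
The value is Country A's expected payoff against this mix (using Arm): (1/7)·12 + (6/7)·(-4) = -12/7.

v = -12/7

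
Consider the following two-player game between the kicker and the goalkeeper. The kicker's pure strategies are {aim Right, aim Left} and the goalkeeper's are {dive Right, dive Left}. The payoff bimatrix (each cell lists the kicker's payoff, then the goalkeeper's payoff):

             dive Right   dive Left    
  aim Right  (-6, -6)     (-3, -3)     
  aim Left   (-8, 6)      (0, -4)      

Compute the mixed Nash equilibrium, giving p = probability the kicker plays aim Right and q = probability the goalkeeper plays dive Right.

The kicker's mix must leave the goalkeeper indifferent between dive Right and dive Left.
  the goalkeeper's expected payoff from dive Right: p·(-6) + (1−p)·6 = -12p + 6
  the goalkeeper's expected payoff from dive Left: p·(-3) + (1−p)·(-4) = p - 4
  -12p + 6 = p - 4  ⇒  -13p = -10  ⇒  p = 10/13.
For the kicker to be willing to mix, the kicker must be indifferent between aim Right and aim Left, which pins down the goalkeeper's mix.
  the kicker's expected payoff from aim Right: q·(-6) + (1−q)·(-3) = -3q - 3
  the kicker's expected payoff from aim Left: q·(-8) + (1−q)·0 = -8q
  -3q - 3 = -8q  ⇒  5q = 3  ⇒  q = 3/5.

p = 10/13, q = 3/5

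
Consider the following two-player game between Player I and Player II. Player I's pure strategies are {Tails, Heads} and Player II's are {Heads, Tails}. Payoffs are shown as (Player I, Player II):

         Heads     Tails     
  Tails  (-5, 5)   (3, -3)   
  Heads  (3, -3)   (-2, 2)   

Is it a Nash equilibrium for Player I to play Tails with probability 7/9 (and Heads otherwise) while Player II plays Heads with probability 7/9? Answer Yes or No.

Given Player I's mix p = 7/9, Player II's payoff from Heads is 29/9 but from Tails is -17/9. Player II strictly prefers Heads, so Player II would not mix.
So the proposed profile is not a Nash equilibrium.

No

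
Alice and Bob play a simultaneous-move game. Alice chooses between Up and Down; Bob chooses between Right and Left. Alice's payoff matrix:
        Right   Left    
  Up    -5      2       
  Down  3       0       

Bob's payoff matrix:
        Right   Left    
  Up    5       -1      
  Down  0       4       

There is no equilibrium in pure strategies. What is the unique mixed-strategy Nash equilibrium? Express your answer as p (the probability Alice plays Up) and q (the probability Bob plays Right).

Bob's indifference between Right and Left determines Alice's mixing probability p:
  Bob's payoff from Right: p·5 + (1−p)·0 = 5p
  Bob's payoff from Left: p·(-1) + (1−p)·4 = -5p + 4
  5p = -5p + 4  ⇒  10p = 4  ⇒  p = 2/5.
In a mixed equilibrium Alice is indifferent between Up and Down; this condition fixes q.
  Alice's payoff from Up: q·(-5) + (1−q)·2 = -7q + 2
  Alice's payoff from Down: q·3 + (1−q)·0 = 3q
  -7q + 2 = 3q  ⇒  -10q = -2  ⇒  q = 1/5.

p = 2/5, q = 1/5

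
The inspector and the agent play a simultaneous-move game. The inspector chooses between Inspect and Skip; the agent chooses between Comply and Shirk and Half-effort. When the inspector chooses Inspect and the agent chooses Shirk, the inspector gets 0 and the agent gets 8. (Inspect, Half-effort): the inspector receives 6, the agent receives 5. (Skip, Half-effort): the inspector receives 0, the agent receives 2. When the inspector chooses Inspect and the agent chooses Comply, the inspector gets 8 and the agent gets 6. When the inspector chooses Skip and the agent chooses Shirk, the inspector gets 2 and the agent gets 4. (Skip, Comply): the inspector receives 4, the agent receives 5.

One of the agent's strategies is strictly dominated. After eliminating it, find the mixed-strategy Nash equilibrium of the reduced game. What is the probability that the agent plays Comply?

The agent's strategy Half-effort is strictly dominated by Comply: 6 > 5 and 5 > 2. Eliminate Half-effort.
Set the inspector's expected payoff from Inspect equal to that from Skip:
  the inspector's payoff from Inspect: q·8 + (1−q)·0 = 8q
  the inspector's payoff from Skip: q·4 + (1−q)·2 = 2q + 2
  8q = 2q + 2  ⇒  6q = 2  ⇒  q = 1/3.

q = 1/3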